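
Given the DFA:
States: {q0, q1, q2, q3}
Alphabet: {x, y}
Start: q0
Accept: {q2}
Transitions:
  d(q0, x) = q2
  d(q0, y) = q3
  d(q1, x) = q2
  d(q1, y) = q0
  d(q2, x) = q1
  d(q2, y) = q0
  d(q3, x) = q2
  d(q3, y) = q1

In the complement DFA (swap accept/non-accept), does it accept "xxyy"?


Trace: q0 -> q2 -> q1 -> q0 -> q3
Final: q3
Original accept: {q2}
Complement: q3 is not in original accept

Yes, complement accepts (original rejects)


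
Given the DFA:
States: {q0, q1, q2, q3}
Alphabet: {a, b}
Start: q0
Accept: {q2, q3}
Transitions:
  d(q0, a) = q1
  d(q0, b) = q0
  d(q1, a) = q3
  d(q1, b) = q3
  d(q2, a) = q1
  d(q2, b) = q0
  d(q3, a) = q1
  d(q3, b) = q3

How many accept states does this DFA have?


Accept states listed: {q2, q3}
Counting: q2(1) q3(2)

2


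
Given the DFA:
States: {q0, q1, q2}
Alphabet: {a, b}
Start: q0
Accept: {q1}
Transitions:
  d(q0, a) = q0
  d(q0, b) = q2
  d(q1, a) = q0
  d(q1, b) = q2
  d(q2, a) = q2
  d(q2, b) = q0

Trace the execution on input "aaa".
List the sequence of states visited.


Input: aaa
d(q0, a) = q0
d(q0, a) = q0
d(q0, a) = q0


q0 -> q0 -> q0 -> q0


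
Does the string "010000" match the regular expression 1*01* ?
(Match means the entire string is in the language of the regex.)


|string| = 6; first = '0'; last = '0'

No, "010000" does not match 1*01*


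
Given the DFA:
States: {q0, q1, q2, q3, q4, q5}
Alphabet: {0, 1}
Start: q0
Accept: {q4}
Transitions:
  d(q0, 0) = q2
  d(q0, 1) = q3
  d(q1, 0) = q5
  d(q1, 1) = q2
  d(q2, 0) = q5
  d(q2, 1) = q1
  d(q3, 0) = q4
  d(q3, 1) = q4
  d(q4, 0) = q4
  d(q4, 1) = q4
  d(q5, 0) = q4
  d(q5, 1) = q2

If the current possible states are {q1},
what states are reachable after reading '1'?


Apply transition on '1' from each current state:
  d(q1, 1) = q2

{q2}


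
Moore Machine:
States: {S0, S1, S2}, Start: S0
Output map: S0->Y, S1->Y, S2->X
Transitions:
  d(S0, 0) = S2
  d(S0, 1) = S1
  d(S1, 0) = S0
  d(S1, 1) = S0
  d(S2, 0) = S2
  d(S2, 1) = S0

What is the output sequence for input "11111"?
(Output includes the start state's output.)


Start: S0 (output Y)
  --1--> S1 (output Y)
  --1--> S0 (output Y)
  --1--> S1 (output Y)
  --1--> S0 (output Y)
  --1--> S1 (output Y)

"YYYYYY"


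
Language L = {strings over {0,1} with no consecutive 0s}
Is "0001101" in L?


'00' occurs at index 0

No, "0001101" is not in L


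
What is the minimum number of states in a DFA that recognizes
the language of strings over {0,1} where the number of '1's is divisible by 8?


States track (count of '1') mod 8.
Need 8 states: one per remainder 0..7; accept = remainder 0.

8


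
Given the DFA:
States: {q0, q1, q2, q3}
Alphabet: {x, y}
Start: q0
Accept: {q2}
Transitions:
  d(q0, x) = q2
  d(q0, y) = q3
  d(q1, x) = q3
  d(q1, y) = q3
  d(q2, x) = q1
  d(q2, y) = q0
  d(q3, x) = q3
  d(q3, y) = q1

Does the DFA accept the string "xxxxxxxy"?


Trace: q0 -> q2 -> q1 -> q3 -> q3 -> q3 -> q3 -> q3 -> q1
Final state: q1
Accept states: {q2}

No, rejected (final state q1 is not an accept state)


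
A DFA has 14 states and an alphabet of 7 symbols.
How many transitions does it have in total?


Each state has exactly one transition per symbol.
14 * 7 = 98

98


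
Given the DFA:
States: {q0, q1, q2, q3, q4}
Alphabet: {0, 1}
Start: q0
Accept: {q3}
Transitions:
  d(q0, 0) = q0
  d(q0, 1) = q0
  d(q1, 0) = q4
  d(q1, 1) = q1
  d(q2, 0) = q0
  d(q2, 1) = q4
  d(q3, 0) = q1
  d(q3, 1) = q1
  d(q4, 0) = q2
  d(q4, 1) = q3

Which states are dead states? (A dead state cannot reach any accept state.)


Forward reachability from each state:
  q0 -> reaches {q0}, no accept state (dead)
  q1 -> reaches accept state q3 (live)
  q2 -> reaches accept state q3 (live)
  q3 -> reaches accept state q3 (live)
  q4 -> reaches accept state q3 (live)

{q0}


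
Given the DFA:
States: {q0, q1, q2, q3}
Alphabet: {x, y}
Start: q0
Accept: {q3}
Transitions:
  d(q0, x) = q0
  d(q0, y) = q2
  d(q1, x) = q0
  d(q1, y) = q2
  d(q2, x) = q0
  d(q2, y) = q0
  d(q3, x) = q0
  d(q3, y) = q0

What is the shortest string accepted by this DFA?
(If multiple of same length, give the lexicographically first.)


BFS by string length (lex-first path to each state shown):
  len 0: q0<-""
  len 1: q0<-"x", q2<-"y"
  len 2: q0<-"xx", q2<-"xy"
  len 3: q0<-"xxx", q2<-"xxy"
  len 4: q0<-"xxxx", q2<-"xxxy"
  len 5: q0<-"xxxxx", q2<-"xxxxy"
  len 6: q0<-"xxxxxx", q2<-"xxxxxy"
  len 7: q0<-"xxxxxxx", q2<-"xxxxxxy"
  len 8: q0<-"xxxxxxxx", q2<-"xxxxxxxy"

No string accepted (empty language)


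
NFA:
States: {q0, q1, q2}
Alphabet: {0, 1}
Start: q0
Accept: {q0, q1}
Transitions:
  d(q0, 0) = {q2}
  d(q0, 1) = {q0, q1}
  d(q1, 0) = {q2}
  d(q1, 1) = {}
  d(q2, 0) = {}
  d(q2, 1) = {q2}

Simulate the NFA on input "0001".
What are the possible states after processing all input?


Start: {q0}
  --0--> {q2}
  --0--> {}
  --0--> {}
  --1--> {}

{} (empty set, no valid transitions)


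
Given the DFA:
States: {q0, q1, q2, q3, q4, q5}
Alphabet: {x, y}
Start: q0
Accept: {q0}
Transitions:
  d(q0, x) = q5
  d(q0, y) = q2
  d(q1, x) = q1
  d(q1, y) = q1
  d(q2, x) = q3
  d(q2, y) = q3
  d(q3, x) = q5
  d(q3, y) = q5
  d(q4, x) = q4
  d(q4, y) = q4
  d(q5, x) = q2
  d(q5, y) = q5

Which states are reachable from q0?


BFS from q0:
  layer 0: {q0}
  layer 1: {q2, q5}
  layer 2: {q3}

{q0, q2, q3, q5}


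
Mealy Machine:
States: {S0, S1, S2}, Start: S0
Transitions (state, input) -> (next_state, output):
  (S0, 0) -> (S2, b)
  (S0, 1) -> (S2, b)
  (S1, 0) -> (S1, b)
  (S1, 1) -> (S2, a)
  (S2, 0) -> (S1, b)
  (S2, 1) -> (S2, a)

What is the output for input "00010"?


Step-by-step:
  (S0, 0) -> (S2, b)
  (S2, 0) -> (S1, b)
  (S1, 0) -> (S1, b)
  (S1, 1) -> (S2, a)
  (S2, 0) -> (S1, b)

"bbbab"


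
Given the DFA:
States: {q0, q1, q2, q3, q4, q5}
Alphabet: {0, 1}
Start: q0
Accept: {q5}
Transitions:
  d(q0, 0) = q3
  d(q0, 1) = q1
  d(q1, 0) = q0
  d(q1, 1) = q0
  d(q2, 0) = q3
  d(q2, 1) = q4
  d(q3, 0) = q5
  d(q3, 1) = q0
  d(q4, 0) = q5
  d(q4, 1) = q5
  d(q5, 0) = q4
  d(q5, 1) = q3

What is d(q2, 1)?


Looking up transition d(q2, 1)

q4


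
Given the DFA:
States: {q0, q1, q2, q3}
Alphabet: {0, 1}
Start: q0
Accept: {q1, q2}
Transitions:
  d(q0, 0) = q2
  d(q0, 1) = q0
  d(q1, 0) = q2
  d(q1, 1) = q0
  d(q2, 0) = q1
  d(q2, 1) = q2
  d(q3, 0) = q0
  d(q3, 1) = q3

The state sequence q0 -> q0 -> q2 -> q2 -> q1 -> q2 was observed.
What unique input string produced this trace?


Trace back each transition to find the symbol:
  q0 --[1]--> q0
  q0 --[0]--> q2
  q2 --[1]--> q2
  q2 --[0]--> q1
  q1 --[0]--> q2

"10100"


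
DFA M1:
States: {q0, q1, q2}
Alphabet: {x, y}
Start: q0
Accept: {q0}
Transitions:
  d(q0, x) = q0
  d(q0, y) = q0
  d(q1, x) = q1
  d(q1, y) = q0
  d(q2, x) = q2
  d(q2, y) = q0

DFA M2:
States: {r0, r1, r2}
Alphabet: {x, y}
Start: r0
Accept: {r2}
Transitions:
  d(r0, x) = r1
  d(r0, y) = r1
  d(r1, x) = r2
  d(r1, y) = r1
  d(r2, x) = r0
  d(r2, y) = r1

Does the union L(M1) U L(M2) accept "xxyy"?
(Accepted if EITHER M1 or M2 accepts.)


M1: final=q0 accepted=True
M2: final=r1 accepted=False

Yes, union accepts


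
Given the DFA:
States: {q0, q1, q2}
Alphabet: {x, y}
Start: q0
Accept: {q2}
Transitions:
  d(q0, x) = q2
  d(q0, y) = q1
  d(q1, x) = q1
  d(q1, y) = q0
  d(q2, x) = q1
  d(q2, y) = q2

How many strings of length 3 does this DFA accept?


Enumerating all length-3 strings:
  "xxx" -> q1 [reject]
  "xxy" -> q0 [reject]
  "xyx" -> q1 [reject]
  "xyy" -> q2 [accept]
  "yxx" -> q1 [reject]
  "yxy" -> q0 [reject]
  "yyx" -> q2 [accept]
  "yyy" -> q1 [reject]

2 out of 8


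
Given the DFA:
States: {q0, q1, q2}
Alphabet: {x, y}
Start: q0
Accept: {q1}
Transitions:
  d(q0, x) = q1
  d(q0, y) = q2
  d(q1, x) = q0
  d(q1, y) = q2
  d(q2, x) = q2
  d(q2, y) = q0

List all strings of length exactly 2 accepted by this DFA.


All strings of length 2: 4 total
Accepted: 0

None


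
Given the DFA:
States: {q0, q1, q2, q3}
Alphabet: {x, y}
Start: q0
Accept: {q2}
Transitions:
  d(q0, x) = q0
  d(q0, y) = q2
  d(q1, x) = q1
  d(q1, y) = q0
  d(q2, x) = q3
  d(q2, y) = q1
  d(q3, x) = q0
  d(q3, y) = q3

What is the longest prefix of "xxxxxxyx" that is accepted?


Run the DFA, marking each prefix where the state is accepting:
  "" -> q0 [reject]
  "x" -> q0 [reject]
  "xx" -> q0 [reject]
  "xxx" -> q0 [reject]
  "xxxx" -> q0 [reject]
  "xxxxx" -> q0 [reject]
  "xxxxxx" -> q0 [reject]
  "xxxxxxy" -> q2 [accept]
  "xxxxxxyx" -> q3 [reject]

"xxxxxxy"


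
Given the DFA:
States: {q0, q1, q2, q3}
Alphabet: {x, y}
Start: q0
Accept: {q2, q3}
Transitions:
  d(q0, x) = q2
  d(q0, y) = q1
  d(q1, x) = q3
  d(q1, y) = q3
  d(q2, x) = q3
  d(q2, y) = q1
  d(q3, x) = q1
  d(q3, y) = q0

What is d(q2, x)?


Looking up transition d(q2, x)

q3


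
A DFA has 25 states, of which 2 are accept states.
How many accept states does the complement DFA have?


Complement swaps accept and non-accept states.
25 - 2 = 23

23


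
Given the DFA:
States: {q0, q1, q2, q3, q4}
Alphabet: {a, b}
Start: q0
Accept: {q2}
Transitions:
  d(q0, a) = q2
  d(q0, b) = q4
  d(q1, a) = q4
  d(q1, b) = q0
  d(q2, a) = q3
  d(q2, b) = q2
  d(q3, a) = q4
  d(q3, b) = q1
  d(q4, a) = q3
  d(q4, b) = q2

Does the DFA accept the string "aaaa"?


Trace: q0 -> q2 -> q3 -> q4 -> q3
Final state: q3
Accept states: {q2}

No, rejected (final state q3 is not an accept state)


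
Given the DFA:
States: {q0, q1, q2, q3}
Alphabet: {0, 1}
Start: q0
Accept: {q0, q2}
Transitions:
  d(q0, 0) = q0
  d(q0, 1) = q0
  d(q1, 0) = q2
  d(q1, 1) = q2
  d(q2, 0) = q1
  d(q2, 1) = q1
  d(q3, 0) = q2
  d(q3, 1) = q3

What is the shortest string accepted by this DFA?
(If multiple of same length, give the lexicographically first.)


BFS by string length (lex-first path to each state shown):
  len 0: q0<-""
Found accept state at length 0.

"" (empty string)


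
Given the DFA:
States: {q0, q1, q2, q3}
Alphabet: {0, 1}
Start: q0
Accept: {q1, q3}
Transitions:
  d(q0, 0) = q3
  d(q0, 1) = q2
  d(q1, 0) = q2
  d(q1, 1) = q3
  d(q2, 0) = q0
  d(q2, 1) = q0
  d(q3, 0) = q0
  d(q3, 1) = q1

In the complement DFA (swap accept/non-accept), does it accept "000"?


Trace: q0 -> q3 -> q0 -> q3
Final: q3
Original accept: {q1, q3}
Complement: q3 is in original accept

No, complement rejects (original accepts)


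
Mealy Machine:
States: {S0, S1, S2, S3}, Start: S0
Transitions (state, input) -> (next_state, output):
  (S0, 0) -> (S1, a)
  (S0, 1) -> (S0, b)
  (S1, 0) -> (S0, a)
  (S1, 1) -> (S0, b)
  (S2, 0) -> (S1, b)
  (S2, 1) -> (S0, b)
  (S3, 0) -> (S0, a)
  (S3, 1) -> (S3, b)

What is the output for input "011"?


Step-by-step:
  (S0, 0) -> (S1, a)
  (S1, 1) -> (S0, b)
  (S0, 1) -> (S0, b)

"abb"


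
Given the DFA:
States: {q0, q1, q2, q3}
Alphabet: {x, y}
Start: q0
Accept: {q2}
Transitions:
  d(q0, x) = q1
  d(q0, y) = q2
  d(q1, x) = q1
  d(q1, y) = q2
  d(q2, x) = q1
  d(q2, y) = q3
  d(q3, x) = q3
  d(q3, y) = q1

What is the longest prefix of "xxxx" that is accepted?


Run the DFA, marking each prefix where the state is accepting:
  "" -> q0 [reject]
  "x" -> q1 [reject]
  "xx" -> q1 [reject]
  "xxx" -> q1 [reject]
  "xxxx" -> q1 [reject]

No prefix is accepted


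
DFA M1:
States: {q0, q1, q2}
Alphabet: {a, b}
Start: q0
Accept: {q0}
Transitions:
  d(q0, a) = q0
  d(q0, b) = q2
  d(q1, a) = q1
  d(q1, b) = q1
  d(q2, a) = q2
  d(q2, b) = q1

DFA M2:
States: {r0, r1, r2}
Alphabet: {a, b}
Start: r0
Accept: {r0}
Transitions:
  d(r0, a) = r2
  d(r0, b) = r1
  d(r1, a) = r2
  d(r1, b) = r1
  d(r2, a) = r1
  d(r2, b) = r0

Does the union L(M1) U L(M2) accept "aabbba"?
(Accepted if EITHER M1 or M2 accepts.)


M1: final=q1 accepted=False
M2: final=r2 accepted=False

No, union rejects (neither accepts)


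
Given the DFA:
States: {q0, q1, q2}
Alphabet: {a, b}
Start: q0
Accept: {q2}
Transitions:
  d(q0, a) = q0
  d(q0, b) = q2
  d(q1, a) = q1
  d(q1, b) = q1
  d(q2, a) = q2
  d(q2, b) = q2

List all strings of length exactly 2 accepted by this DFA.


All strings of length 2: 4 total
Accepted: 3

"ab", "ba", "bb"


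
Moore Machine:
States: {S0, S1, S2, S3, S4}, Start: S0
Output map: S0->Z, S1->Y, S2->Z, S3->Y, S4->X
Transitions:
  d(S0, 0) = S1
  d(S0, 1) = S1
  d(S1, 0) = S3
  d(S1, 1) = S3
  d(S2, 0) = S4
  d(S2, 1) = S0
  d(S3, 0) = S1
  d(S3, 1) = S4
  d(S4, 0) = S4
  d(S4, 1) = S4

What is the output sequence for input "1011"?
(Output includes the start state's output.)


Start: S0 (output Z)
  --1--> S1 (output Y)
  --0--> S3 (output Y)
  --1--> S4 (output X)
  --1--> S4 (output X)

"ZYYXX"


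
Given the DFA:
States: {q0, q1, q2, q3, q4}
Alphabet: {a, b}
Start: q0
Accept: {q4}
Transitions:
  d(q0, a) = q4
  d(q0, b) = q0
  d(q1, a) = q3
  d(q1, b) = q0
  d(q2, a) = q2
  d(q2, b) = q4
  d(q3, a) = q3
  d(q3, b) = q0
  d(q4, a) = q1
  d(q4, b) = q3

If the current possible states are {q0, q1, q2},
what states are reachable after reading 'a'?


Apply transition on 'a' from each current state:
  d(q0, a) = q4
  d(q1, a) = q3
  d(q2, a) = q2

{q2, q3, q4}


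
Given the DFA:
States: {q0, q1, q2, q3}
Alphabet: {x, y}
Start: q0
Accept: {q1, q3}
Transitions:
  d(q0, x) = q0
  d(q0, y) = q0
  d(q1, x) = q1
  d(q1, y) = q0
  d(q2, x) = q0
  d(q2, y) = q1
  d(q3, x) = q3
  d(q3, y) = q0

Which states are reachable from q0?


BFS from q0:
  layer 0: {q0}

{q0}


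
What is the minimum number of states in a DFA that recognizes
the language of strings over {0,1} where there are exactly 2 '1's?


States: count = 0, 1, ..., 2 (that's 3 states), plus a dead state for count > 2.
Total: 3 + 1 = 4. Accept = count-2 state.

4


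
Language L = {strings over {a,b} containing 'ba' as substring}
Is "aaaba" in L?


'ba' occurs at index 3

Yes, "aaaba" is in L


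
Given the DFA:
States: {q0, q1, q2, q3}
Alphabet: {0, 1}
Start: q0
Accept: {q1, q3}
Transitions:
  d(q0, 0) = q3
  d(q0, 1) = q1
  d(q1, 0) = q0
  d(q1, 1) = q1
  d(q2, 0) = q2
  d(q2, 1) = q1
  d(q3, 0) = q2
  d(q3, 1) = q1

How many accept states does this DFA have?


Accept states listed: {q1, q3}
Counting: q1(1) q3(2)

2


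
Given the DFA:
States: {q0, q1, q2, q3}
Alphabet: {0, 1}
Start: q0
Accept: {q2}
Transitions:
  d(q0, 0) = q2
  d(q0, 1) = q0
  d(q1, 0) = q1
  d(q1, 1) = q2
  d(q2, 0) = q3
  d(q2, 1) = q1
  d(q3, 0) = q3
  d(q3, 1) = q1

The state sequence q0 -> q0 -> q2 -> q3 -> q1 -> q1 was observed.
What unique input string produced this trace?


Trace back each transition to find the symbol:
  q0 --[1]--> q0
  q0 --[0]--> q2
  q2 --[0]--> q3
  q3 --[1]--> q1
  q1 --[0]--> q1

"10010"


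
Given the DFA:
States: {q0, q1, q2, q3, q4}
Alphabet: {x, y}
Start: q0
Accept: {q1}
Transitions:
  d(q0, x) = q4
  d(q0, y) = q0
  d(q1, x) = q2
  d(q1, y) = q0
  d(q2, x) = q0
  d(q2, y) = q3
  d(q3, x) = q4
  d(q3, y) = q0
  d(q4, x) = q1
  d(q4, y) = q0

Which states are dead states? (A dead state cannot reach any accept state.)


Forward reachability from each state:
  q0 -> reaches accept state q1 (live)
  q1 -> reaches accept state q1 (live)
  q2 -> reaches accept state q1 (live)
  q3 -> reaches accept state q1 (live)
  q4 -> reaches accept state q1 (live)

None (all states can reach an accept state)


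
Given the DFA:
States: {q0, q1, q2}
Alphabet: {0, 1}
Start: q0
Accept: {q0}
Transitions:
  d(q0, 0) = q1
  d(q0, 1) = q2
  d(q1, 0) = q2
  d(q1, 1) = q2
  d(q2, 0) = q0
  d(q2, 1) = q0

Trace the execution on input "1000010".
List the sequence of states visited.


Input: 1000010
d(q0, 1) = q2
d(q2, 0) = q0
d(q0, 0) = q1
d(q1, 0) = q2
d(q2, 0) = q0
d(q0, 1) = q2
d(q2, 0) = q0


q0 -> q2 -> q0 -> q1 -> q2 -> q0 -> q2 -> q0


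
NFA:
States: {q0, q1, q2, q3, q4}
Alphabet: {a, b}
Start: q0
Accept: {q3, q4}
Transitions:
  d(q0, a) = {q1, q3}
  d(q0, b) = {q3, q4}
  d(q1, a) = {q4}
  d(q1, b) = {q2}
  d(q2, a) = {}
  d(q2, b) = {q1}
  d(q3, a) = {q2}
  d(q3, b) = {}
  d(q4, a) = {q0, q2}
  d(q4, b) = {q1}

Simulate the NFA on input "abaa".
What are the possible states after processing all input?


Start: {q0}
  --a--> {q1, q3}
  --b--> {q2}
  --a--> {}
  --a--> {}

{} (empty set, no valid transitions)


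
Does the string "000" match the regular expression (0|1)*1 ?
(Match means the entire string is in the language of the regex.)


|string| = 3; first = '0'; last = '0'

No, "000" does not match (0|1)*1


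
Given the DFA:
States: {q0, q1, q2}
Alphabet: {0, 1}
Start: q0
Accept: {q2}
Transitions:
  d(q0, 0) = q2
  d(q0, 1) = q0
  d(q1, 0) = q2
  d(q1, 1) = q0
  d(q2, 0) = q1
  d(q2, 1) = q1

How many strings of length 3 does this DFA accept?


Enumerating all length-3 strings:
  "000" -> q2 [accept]
  "001" -> q0 [reject]
  "010" -> q2 [accept]
  "011" -> q0 [reject]
  "100" -> q1 [reject]
  "101" -> q1 [reject]
  "110" -> q2 [accept]
  "111" -> q0 [reject]

3 out of 8


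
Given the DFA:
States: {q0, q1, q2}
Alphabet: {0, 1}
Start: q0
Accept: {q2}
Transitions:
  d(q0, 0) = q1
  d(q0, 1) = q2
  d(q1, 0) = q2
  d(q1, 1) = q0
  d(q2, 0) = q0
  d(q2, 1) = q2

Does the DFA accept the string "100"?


Trace: q0 -> q2 -> q0 -> q1
Final state: q1
Accept states: {q2}

No, rejected (final state q1 is not an accept state)


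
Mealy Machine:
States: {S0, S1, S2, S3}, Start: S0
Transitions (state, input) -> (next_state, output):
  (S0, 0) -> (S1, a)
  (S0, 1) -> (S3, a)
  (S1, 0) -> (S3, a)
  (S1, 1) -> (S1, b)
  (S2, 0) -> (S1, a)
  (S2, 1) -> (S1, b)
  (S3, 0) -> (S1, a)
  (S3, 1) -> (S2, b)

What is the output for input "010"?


Step-by-step:
  (S0, 0) -> (S1, a)
  (S1, 1) -> (S1, b)
  (S1, 0) -> (S3, a)

"aba"


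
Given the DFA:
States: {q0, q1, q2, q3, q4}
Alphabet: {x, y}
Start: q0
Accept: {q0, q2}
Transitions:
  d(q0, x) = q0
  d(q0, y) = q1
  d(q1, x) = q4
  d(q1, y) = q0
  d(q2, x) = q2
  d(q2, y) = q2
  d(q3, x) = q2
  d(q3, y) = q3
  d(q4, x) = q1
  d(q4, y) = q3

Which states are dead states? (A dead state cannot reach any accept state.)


Forward reachability from each state:
  q0 -> reaches accept state q0 (live)
  q1 -> reaches accept state q0 (live)
  q2 -> reaches accept state q2 (live)
  q3 -> reaches accept state q2 (live)
  q4 -> reaches accept state q0 (live)

None (all states can reach an accept state)


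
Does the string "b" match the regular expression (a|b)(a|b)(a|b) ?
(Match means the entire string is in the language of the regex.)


|string| = 1; first = 'b'; last = 'b'

No, "b" does not match (a|b)(a|b)(a|b)


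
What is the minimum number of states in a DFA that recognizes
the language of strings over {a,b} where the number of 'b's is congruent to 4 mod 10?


States track (count of 'b') mod 10.
Need 10 states: one per remainder 0..9; accept = remainder 4.

10


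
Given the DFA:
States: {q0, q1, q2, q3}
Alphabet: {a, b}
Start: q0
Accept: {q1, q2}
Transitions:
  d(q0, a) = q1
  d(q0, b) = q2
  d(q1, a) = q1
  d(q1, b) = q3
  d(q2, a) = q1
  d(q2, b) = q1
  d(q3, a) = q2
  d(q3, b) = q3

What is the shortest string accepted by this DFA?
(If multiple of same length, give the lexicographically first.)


BFS by string length (lex-first path to each state shown):
  len 0: q0<-""
  len 1: q1<-"a", q2<-"b"
Found accept state at length 1.

"a"


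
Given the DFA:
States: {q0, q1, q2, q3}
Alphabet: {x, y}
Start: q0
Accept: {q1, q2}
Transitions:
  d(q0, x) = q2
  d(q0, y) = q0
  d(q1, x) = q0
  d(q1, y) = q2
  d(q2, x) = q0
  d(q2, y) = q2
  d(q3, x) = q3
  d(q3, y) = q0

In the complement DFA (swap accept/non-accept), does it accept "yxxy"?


Trace: q0 -> q0 -> q2 -> q0 -> q0
Final: q0
Original accept: {q1, q2}
Complement: q0 is not in original accept

Yes, complement accepts (original rejects)


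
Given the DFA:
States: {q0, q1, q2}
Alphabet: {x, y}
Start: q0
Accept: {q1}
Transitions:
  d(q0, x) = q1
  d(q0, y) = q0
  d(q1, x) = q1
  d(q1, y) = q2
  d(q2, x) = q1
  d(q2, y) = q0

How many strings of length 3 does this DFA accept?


Enumerating all length-3 strings:
  "xxx" -> q1 [accept]
  "xxy" -> q2 [reject]
  "xyx" -> q1 [accept]
  "xyy" -> q0 [reject]
  "yxx" -> q1 [accept]
  "yxy" -> q2 [reject]
  "yyx" -> q1 [accept]
  "yyy" -> q0 [reject]

4 out of 8


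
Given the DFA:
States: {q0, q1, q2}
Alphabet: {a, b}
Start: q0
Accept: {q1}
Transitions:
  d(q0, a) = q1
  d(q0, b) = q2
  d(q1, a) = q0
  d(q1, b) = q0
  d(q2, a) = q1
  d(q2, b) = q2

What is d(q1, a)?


Looking up transition d(q1, a)

q0


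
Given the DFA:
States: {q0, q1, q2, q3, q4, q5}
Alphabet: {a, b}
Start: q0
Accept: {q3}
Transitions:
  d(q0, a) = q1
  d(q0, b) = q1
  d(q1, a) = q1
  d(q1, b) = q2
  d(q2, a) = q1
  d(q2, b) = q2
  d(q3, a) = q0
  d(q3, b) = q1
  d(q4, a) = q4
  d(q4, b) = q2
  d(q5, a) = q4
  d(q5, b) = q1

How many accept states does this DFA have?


Accept states listed: {q3}
Counting: q3(1)

1


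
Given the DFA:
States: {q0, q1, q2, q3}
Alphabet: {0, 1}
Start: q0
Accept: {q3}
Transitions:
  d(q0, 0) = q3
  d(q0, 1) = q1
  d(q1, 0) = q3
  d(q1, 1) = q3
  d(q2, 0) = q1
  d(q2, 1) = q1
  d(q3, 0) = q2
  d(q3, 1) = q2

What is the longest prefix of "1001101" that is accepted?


Run the DFA, marking each prefix where the state is accepting:
  "" -> q0 [reject]
  "1" -> q1 [reject]
  "10" -> q3 [accept]
  "100" -> q2 [reject]
  "1001" -> q1 [reject]
  "10011" -> q3 [accept]
  "100110" -> q2 [reject]
  "1001101" -> q1 [reject]

"10011"


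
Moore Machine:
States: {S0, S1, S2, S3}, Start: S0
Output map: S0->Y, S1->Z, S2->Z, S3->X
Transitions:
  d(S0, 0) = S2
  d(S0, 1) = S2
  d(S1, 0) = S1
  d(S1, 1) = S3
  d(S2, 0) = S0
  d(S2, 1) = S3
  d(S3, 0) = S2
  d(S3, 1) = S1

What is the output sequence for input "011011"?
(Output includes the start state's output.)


Start: S0 (output Y)
  --0--> S2 (output Z)
  --1--> S3 (output X)
  --1--> S1 (output Z)
  --0--> S1 (output Z)
  --1--> S3 (output X)
  --1--> S1 (output Z)

"YZXZZXZ"


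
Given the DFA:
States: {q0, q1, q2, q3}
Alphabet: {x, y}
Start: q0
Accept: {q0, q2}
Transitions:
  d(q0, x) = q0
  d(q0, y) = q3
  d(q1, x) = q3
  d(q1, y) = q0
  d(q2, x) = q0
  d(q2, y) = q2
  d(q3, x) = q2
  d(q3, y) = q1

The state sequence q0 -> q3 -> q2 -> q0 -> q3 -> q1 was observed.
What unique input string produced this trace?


Trace back each transition to find the symbol:
  q0 --[y]--> q3
  q3 --[x]--> q2
  q2 --[x]--> q0
  q0 --[y]--> q3
  q3 --[y]--> q1

"yxxyy"


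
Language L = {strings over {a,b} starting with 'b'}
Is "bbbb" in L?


first symbol = 'b'

Yes, "bbbb" is in L


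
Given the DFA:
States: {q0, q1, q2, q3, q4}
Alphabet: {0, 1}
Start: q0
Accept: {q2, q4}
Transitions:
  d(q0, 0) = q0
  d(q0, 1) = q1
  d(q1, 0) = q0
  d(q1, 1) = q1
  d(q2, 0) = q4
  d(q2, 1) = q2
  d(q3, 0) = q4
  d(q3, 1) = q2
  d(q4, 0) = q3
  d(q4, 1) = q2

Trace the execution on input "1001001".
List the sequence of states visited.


Input: 1001001
d(q0, 1) = q1
d(q1, 0) = q0
d(q0, 0) = q0
d(q0, 1) = q1
d(q1, 0) = q0
d(q0, 0) = q0
d(q0, 1) = q1


q0 -> q1 -> q0 -> q0 -> q1 -> q0 -> q0 -> q1


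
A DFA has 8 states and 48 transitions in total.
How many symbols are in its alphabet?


Each state has exactly one transition per symbol.
|alphabet| = transitions / states = 48 / 8 = 6

6


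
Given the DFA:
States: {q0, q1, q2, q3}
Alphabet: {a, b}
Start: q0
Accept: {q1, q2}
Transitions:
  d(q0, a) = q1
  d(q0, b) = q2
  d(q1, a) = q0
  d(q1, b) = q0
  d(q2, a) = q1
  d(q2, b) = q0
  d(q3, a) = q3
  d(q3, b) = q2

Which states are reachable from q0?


BFS from q0:
  layer 0: {q0}
  layer 1: {q1, q2}

{q0, q1, q2}


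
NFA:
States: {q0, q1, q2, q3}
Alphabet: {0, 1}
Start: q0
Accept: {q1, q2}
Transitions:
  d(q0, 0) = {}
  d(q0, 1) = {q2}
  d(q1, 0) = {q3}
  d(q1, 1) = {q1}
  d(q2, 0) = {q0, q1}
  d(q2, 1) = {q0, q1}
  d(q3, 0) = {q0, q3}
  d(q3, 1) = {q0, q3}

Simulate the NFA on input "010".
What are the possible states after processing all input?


Start: {q0}
  --0--> {}
  --1--> {}
  --0--> {}

{} (empty set, no valid transitions)


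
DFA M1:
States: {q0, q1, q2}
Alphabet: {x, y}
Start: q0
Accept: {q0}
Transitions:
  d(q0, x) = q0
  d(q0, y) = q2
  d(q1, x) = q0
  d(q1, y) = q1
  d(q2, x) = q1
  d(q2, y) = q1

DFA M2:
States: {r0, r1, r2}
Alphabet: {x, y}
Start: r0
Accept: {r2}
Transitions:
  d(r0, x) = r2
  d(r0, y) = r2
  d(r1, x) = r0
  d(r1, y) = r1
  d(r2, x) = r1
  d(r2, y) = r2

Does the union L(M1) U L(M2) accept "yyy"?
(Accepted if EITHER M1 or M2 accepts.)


M1: final=q1 accepted=False
M2: final=r2 accepted=True

Yes, union accepts


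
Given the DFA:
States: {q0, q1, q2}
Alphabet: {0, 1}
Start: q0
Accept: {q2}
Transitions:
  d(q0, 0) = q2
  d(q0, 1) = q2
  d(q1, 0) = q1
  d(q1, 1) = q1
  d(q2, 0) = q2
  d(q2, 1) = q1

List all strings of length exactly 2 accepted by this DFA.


All strings of length 2: 4 total
Accepted: 2

"00", "10"


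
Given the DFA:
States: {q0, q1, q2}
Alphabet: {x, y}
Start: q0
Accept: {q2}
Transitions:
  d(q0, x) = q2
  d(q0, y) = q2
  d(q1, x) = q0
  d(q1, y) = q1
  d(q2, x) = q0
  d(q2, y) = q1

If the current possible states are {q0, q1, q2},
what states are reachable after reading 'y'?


Apply transition on 'y' from each current state:
  d(q0, y) = q2
  d(q1, y) = q1
  d(q2, y) = q1

{q1, q2}


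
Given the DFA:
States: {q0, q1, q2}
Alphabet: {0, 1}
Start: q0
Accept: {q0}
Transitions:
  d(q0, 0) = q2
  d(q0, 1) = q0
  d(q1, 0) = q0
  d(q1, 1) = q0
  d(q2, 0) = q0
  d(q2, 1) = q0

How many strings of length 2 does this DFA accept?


Enumerating all length-2 strings:
  "00" -> q0 [accept]
  "01" -> q0 [accept]
  "10" -> q2 [reject]
  "11" -> q0 [accept]

3 out of 4


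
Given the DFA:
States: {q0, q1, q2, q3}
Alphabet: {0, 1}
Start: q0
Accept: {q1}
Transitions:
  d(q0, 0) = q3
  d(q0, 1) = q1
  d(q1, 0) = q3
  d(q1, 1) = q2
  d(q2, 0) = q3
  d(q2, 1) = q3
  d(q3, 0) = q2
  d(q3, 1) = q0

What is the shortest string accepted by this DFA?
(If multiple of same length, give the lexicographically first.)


BFS by string length (lex-first path to each state shown):
  len 0: q0<-""
  len 1: q1<-"1", q3<-"0"
Found accept state at length 1.

"1"


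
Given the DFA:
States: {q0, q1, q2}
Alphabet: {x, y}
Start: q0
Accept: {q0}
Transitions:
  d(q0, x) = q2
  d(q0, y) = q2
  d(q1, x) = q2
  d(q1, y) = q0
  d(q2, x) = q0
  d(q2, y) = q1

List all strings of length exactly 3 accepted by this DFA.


All strings of length 3: 8 total
Accepted: 2

"xyy", "yyy"


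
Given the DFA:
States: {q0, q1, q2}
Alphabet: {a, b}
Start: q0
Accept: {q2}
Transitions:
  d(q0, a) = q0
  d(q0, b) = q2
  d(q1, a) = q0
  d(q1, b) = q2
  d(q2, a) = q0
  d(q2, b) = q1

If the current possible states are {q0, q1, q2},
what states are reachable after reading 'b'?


Apply transition on 'b' from each current state:
  d(q0, b) = q2
  d(q1, b) = q2
  d(q2, b) = q1

{q1, q2}


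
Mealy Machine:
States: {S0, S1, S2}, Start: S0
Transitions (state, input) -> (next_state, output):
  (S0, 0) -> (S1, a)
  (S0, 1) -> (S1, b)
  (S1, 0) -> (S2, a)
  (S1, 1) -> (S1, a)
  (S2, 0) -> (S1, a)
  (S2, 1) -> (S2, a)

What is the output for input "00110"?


Step-by-step:
  (S0, 0) -> (S1, a)
  (S1, 0) -> (S2, a)
  (S2, 1) -> (S2, a)
  (S2, 1) -> (S2, a)
  (S2, 0) -> (S1, a)

"aaaaa"


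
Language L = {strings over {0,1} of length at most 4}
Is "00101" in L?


length = 5

No, "00101" is not in L


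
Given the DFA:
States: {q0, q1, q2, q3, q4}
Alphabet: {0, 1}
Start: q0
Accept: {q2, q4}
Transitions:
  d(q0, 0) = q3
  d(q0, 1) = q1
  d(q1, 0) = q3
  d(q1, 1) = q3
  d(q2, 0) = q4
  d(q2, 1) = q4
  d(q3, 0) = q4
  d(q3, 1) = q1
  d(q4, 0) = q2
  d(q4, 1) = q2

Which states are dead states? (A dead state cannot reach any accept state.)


Forward reachability from each state:
  q0 -> reaches accept state q2 (live)
  q1 -> reaches accept state q2 (live)
  q2 -> reaches accept state q2 (live)
  q3 -> reaches accept state q2 (live)
  q4 -> reaches accept state q2 (live)

None (all states can reach an accept state)


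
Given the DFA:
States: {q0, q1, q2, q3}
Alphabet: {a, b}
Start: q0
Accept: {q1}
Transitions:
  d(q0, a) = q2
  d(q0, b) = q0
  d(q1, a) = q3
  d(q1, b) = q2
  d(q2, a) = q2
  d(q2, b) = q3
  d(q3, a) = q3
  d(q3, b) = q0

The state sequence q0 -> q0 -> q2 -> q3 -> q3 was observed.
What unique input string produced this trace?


Trace back each transition to find the symbol:
  q0 --[b]--> q0
  q0 --[a]--> q2
  q2 --[b]--> q3
  q3 --[a]--> q3

"baba"


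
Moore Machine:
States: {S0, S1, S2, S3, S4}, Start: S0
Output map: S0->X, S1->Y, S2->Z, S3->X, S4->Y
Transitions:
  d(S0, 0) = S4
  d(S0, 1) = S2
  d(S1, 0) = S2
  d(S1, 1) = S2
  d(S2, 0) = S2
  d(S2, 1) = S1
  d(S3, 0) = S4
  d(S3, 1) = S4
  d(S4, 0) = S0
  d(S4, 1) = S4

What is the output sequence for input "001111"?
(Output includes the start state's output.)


Start: S0 (output X)
  --0--> S4 (output Y)
  --0--> S0 (output X)
  --1--> S2 (output Z)
  --1--> S1 (output Y)
  --1--> S2 (output Z)
  --1--> S1 (output Y)

"XYXZYZY"


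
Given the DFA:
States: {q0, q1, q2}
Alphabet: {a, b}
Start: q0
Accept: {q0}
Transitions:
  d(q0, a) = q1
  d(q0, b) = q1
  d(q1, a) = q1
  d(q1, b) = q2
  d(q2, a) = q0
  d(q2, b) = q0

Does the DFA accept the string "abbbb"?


Trace: q0 -> q1 -> q2 -> q0 -> q1 -> q2
Final state: q2
Accept states: {q0}

No, rejected (final state q2 is not an accept state)


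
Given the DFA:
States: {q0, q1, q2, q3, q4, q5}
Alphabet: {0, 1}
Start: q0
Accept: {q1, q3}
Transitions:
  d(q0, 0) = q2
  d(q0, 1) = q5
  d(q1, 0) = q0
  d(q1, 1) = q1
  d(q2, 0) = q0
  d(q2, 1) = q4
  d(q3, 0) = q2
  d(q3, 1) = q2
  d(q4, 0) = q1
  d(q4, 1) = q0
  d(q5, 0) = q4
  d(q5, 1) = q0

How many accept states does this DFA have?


Accept states listed: {q1, q3}
Counting: q1(1) q3(2)

2


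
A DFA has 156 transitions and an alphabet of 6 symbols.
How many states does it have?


Each state has exactly one transition per symbol.
states = transitions / |alphabet| = 156 / 6 = 26

26


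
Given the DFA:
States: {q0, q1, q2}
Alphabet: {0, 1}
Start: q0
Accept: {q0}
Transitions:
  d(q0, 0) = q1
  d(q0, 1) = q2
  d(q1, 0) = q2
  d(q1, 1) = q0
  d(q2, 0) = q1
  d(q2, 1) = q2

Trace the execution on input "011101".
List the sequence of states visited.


Input: 011101
d(q0, 0) = q1
d(q1, 1) = q0
d(q0, 1) = q2
d(q2, 1) = q2
d(q2, 0) = q1
d(q1, 1) = q0


q0 -> q1 -> q0 -> q2 -> q2 -> q1 -> q0


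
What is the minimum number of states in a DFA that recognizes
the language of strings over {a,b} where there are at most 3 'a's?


States: count = 0, 1, ..., 3 (all accepting; 4 states), plus a dead state for count > 3.
Total: 4 + 1 = 5.

5


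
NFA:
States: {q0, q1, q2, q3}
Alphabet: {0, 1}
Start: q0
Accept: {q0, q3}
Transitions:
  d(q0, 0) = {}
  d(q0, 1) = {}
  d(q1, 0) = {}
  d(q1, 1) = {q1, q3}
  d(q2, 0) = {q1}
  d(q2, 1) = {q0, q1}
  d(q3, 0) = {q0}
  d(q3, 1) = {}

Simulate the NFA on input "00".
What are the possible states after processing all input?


Start: {q0}
  --0--> {}
  --0--> {}

{} (empty set, no valid transitions)


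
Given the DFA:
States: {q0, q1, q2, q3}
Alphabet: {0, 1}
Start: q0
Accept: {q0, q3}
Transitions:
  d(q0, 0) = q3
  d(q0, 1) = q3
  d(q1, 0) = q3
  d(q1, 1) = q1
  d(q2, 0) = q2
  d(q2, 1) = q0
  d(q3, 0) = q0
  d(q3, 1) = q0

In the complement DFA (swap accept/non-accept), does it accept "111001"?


Trace: q0 -> q3 -> q0 -> q3 -> q0 -> q3 -> q0
Final: q0
Original accept: {q0, q3}
Complement: q0 is in original accept

No, complement rejects (original accepts)


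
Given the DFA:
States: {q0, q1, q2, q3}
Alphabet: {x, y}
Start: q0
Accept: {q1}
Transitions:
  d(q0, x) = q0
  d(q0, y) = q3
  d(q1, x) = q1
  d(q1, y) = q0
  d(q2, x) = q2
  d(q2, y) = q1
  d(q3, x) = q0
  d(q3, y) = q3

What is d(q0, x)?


Looking up transition d(q0, x)

q0


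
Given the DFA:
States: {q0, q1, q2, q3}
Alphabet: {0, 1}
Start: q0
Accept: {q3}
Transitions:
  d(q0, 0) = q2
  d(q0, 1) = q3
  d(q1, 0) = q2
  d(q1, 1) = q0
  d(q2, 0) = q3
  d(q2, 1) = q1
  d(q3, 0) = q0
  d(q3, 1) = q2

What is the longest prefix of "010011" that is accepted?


Run the DFA, marking each prefix where the state is accepting:
  "" -> q0 [reject]
  "0" -> q2 [reject]
  "01" -> q1 [reject]
  "010" -> q2 [reject]
  "0100" -> q3 [accept]
  "01001" -> q2 [reject]
  "010011" -> q1 [reject]

"0100"


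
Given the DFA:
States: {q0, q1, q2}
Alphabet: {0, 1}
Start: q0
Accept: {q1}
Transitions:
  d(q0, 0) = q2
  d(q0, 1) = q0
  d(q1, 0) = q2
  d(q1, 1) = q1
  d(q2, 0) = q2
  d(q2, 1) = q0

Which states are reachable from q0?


BFS from q0:
  layer 0: {q0}
  layer 1: {q2}

{q0, q2}


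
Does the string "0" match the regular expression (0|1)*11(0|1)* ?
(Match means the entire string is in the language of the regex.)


|string| = 1; first = '0'; last = '0'

No, "0" does not match (0|1)*11(0|1)*


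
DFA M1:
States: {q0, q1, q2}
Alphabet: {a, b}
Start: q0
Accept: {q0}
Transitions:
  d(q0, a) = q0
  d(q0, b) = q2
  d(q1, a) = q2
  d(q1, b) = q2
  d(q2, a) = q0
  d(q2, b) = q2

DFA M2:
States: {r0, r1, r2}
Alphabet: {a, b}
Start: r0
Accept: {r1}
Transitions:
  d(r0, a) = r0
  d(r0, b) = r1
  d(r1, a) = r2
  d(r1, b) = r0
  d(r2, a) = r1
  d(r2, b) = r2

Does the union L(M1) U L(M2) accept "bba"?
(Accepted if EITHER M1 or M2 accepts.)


M1: final=q0 accepted=True
M2: final=r0 accepted=False

Yes, union accepts


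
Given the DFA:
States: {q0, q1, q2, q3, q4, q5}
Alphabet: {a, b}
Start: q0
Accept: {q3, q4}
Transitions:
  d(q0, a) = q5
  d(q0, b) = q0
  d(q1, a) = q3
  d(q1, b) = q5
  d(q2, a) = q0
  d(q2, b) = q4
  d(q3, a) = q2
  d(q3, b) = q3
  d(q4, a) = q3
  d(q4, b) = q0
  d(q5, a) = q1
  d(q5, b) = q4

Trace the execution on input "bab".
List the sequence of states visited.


Input: bab
d(q0, b) = q0
d(q0, a) = q5
d(q5, b) = q4


q0 -> q0 -> q5 -> q4


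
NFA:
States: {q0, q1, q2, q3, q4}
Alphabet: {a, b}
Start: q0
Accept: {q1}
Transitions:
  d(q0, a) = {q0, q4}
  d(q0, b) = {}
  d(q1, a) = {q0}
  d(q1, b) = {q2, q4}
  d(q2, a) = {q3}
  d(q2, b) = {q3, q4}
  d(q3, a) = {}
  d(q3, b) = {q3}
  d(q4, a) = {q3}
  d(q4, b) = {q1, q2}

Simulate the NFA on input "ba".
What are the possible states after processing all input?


Start: {q0}
  --b--> {}
  --a--> {}

{} (empty set, no valid transitions)


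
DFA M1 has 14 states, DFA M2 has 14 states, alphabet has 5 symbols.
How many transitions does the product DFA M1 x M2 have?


Product DFA has 14 * 14 = 196 states.
Each has 5 transitions: 196 * 5 = 980

980


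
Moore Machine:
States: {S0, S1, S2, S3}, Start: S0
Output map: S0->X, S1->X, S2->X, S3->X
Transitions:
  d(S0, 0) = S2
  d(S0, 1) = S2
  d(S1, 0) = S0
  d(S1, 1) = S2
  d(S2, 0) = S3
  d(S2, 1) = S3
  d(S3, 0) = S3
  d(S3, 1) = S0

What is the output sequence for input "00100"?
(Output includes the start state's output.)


Start: S0 (output X)
  --0--> S2 (output X)
  --0--> S3 (output X)
  --1--> S0 (output X)
  --0--> S2 (output X)
  --0--> S3 (output X)

"XXXXXX"


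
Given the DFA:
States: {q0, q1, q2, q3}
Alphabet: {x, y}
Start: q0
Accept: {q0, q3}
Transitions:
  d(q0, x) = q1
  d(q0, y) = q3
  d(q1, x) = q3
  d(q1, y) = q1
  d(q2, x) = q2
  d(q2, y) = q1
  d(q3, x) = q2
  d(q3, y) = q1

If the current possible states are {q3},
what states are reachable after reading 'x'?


Apply transition on 'x' from each current state:
  d(q3, x) = q2

{q2}


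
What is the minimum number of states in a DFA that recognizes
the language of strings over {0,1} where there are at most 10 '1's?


States: count = 0, 1, ..., 10 (all accepting; 11 states), plus a dead state for count > 10.
Total: 11 + 1 = 12.

12


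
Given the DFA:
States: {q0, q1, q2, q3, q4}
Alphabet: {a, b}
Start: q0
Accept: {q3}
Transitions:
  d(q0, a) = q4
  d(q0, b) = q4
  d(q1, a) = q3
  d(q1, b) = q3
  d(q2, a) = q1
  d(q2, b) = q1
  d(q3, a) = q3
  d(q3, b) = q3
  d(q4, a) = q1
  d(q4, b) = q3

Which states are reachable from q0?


BFS from q0:
  layer 0: {q0}
  layer 1: {q4}
  layer 2: {q1, q3}

{q0, q1, q3, q4}


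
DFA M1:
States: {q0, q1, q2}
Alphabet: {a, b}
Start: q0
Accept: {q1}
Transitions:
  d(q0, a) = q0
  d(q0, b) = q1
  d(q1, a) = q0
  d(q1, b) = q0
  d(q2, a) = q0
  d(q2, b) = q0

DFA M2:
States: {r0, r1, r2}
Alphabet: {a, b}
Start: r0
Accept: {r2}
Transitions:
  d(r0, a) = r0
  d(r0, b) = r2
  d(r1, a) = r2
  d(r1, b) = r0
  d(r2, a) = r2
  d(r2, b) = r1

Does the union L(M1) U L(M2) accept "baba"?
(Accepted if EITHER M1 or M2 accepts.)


M1: final=q0 accepted=False
M2: final=r2 accepted=True

Yes, union accepts


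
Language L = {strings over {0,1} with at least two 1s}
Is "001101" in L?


count('1') = 3

Yes, "001101" is in L


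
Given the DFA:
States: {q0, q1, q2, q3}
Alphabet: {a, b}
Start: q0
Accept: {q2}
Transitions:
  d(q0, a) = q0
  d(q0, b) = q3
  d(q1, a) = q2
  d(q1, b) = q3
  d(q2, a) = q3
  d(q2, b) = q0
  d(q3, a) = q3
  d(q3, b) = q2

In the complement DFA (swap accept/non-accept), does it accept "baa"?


Trace: q0 -> q3 -> q3 -> q3
Final: q3
Original accept: {q2}
Complement: q3 is not in original accept

Yes, complement accepts (original rejects)


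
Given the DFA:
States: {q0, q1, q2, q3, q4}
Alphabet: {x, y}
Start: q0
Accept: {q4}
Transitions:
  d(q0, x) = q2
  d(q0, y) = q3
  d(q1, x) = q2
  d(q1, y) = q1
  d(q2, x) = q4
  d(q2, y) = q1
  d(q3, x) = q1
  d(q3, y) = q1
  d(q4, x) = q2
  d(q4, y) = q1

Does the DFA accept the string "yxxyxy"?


Trace: q0 -> q3 -> q1 -> q2 -> q1 -> q2 -> q1
Final state: q1
Accept states: {q4}

No, rejected (final state q1 is not an accept state)


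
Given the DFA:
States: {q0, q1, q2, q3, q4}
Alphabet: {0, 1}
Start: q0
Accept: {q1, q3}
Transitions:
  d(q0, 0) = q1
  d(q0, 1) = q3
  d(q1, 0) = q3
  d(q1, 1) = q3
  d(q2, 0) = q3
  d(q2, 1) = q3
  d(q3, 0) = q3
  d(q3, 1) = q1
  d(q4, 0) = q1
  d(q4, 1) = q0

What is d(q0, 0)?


Looking up transition d(q0, 0)

q1


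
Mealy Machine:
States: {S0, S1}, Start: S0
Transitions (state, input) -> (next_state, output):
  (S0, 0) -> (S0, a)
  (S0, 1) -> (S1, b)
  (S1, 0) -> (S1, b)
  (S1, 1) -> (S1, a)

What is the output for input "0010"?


Step-by-step:
  (S0, 0) -> (S0, a)
  (S0, 0) -> (S0, a)
  (S0, 1) -> (S1, b)
  (S1, 0) -> (S1, b)

"aabb"


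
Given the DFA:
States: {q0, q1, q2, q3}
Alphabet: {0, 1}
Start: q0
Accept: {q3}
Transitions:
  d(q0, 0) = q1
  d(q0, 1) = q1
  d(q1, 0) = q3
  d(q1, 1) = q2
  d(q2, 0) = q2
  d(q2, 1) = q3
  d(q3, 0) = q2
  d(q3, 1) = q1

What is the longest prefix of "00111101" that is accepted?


Run the DFA, marking each prefix where the state is accepting:
  "" -> q0 [reject]
  "0" -> q1 [reject]
  "00" -> q3 [accept]
  "001" -> q1 [reject]
  "0011" -> q2 [reject]
  "00111" -> q3 [accept]
  "001111" -> q1 [reject]
  "0011110" -> q3 [accept]
  "00111101" -> q1 [reject]

"0011110"


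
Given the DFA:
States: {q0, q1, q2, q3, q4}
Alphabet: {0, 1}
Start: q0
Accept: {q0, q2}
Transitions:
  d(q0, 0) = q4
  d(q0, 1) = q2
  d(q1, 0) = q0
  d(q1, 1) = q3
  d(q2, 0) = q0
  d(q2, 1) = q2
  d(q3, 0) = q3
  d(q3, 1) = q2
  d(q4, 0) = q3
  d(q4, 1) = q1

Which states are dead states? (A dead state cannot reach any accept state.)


Forward reachability from each state:
  q0 -> reaches accept state q0 (live)
  q1 -> reaches accept state q0 (live)
  q2 -> reaches accept state q0 (live)
  q3 -> reaches accept state q0 (live)
  q4 -> reaches accept state q0 (live)

None (all states can reach an accept state)


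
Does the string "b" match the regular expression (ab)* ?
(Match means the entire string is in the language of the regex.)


|string| = 1; first = 'b'; last = 'b'

No, "b" does not match (ab)*


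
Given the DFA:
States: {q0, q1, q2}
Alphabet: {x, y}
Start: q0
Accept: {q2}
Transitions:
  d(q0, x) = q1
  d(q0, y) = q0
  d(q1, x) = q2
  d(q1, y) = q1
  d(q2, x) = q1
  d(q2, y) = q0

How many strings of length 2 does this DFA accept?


Enumerating all length-2 strings:
  "xx" -> q2 [accept]
  "xy" -> q1 [reject]
  "yx" -> q1 [reject]
  "yy" -> q0 [reject]

1 out of 4


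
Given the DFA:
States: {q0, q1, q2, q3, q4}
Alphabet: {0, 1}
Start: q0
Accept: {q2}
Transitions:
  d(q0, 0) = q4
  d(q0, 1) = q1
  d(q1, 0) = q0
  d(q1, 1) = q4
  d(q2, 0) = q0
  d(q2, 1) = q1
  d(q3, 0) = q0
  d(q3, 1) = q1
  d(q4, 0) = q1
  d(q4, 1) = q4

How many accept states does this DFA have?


Accept states listed: {q2}
Counting: q2(1)

1
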